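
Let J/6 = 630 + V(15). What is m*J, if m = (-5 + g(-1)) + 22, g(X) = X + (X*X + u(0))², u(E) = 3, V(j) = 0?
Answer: 120960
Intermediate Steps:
J = 3780 (J = 6*(630 + 0) = 6*630 = 3780)
g(X) = X + (3 + X²)² (g(X) = X + (X*X + 3)² = X + (X² + 3)² = X + (3 + X²)²)
m = 32 (m = (-5 + (-1 + (3 + (-1)²)²)) + 22 = (-5 + (-1 + (3 + 1)²)) + 22 = (-5 + (-1 + 4²)) + 22 = (-5 + (-1 + 16)) + 22 = (-5 + 15) + 22 = 10 + 22 = 32)
m*J = 32*3780 = 120960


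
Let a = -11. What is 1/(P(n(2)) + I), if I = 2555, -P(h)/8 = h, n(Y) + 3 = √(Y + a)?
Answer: 2579/6651817 + 24*I/6651817 ≈ 0.00038771 + 3.608e-6*I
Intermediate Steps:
n(Y) = -3 + √(-11 + Y) (n(Y) = -3 + √(Y - 11) = -3 + √(-11 + Y))
P(h) = -8*h
1/(P(n(2)) + I) = 1/(-8*(-3 + √(-11 + 2)) + 2555) = 1/(-8*(-3 + √(-9)) + 2555) = 1/(-8*(-3 + 3*I) + 2555) = 1/((24 - 24*I) + 2555) = 1/(2579 - 24*I) = (2579 + 24*I)/6651817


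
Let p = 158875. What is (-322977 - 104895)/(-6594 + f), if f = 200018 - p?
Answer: -427872/34549 ≈ -12.384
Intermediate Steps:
f = 41143 (f = 200018 - 1*158875 = 200018 - 158875 = 41143)
(-322977 - 104895)/(-6594 + f) = (-322977 - 104895)/(-6594 + 41143) = -427872/34549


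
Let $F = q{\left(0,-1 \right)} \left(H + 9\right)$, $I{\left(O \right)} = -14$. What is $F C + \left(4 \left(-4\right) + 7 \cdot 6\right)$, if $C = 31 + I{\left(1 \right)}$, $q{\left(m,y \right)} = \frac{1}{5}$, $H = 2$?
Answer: $\frac{317}{5} \approx 63.4$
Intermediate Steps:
$q{\left(m,y \right)} = \frac{1}{5}$
$F = \frac{11}{5}$ ($F = \frac{2 + 9}{5} = \frac{1}{5} \cdot 11 = \frac{11}{5} \approx 2.2$)
$C = 17$ ($C = 31 - 14 = 17$)
$F C + \left(4 \left(-4\right) + 7 \cdot 6\right) = \frac{11}{5} \cdot 17 + \left(4 \left(-4\right) + 7 \cdot 6\right) = \frac{187}{5} + \left(-16 + 42\right) = \frac{187}{5} + 26 = \frac{317}{5}$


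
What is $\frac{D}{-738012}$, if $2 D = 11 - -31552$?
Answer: $- \frac{10521}{492008} \approx -0.021384$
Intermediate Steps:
$D = \frac{31563}{2}$ ($D = \frac{11 - -31552}{2} = \frac{11 + 31552}{2} = \frac{1}{2} \cdot 31563 = \frac{31563}{2} \approx 15782.0$)
$\frac{D}{-738012} = \frac{31563}{2 \left(-738012\right)} = \frac{31563}{2} \left(- \frac{1}{738012}\right) = - \frac{10521}{492008}$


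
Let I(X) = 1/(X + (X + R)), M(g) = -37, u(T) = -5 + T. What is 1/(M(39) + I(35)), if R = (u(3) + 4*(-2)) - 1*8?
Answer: -52/1923 ≈ -0.027041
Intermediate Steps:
R = -18 (R = ((-5 + 3) + 4*(-2)) - 1*8 = (-2 - 8) - 8 = -10 - 8 = -18)
I(X) = 1/(-18 + 2*X) (I(X) = 1/(X + (X - 18)) = 1/(X + (-18 + X)) = 1/(-18 + 2*X))
1/(M(39) + I(35)) = 1/(-37 + 1/(2*(-9 + 35))) = 1/(-37 + (½)/26) = 1/(-37 + (½)*(1/26)) = 1/(-37 + 1/52) = 1/(-1923/52) = -52/1923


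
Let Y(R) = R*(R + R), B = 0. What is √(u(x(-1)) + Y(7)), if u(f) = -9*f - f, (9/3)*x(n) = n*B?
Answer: 7*√2 ≈ 9.8995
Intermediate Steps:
Y(R) = 2*R² (Y(R) = R*(2*R) = 2*R²)
x(n) = 0 (x(n) = (n*0)/3 = (⅓)*0 = 0)
u(f) = -10*f
√(u(x(-1)) + Y(7)) = √(-10*0 + 2*7²) = √(0 + 2*49) = √(0 + 98) = √98 = 7*√2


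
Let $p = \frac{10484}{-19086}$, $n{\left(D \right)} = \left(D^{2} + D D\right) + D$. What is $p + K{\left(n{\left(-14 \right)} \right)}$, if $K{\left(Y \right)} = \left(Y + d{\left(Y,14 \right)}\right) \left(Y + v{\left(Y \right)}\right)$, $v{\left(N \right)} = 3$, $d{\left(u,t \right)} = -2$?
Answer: $\frac{1367086766}{9543} \approx 1.4326 \cdot 10^{5}$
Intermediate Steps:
$n{\left(D \right)} = D + 2 D^{2}$ ($n{\left(D \right)} = \left(D^{2} + D^{2}\right) + D = 2 D^{2} + D = D + 2 D^{2}$)
$K{\left(Y \right)} = \left(-2 + Y\right) \left(3 + Y\right)$ ($K{\left(Y \right)} = \left(Y - 2\right) \left(Y + 3\right) = \left(-2 + Y\right) \left(3 + Y\right)$)
$p = - \frac{5242}{9543}$ ($p = 10484 \left(- \frac{1}{19086}\right) = - \frac{5242}{9543} \approx -0.5493$)
$p + K{\left(n{\left(-14 \right)} \right)} = - \frac{5242}{9543} - \left(6 - 196 \left(1 + 2 \left(-14\right)\right)^{2} + 14 \left(1 + 2 \left(-14\right)\right)\right) = - \frac{5242}{9543} - \left(6 - 196 \left(1 - 28\right)^{2} + 14 \left(1 - 28\right)\right) = - \frac{5242}{9543} - \left(-372 - 142884\right) = - \frac{5242}{9543} + \left(-6 + 378 + 378^{2}\right) = - \frac{5242}{9543} + \left(-6 + 378 + 142884\right) = - \frac{5242}{9543} + 143256 = \frac{1367086766}{9543}$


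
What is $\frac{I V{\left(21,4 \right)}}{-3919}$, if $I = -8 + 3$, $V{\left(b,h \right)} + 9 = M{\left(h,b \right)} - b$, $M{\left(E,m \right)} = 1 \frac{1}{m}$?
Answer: $- \frac{3145}{82299} \approx -0.038214$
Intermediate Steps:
$M{\left(E,m \right)} = \frac{1}{m}$
$V{\left(b,h \right)} = -9 + \frac{1}{b} - b$ ($V{\left(b,h \right)} = -9 - \left(b - \frac{1}{b}\right) = -9 + \frac{1}{b} - b$)
$I = -5$
$\frac{I V{\left(21,4 \right)}}{-3919} = \frac{\left(-5\right) \left(-9 + \frac{1}{21} - 21\right)}{-3919} = - 5 \left(-9 + \frac{1}{21} - 21\right) \left(- \frac{1}{3919}\right) = \left(-5\right) \left(- \frac{629}{21}\right) \left(- \frac{1}{3919}\right) = \frac{3145}{21} \left(- \frac{1}{3919}\right) = - \frac{3145}{82299}$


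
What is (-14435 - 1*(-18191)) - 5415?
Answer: -1659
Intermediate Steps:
(-14435 - 1*(-18191)) - 5415 = (-14435 + 18191) - 5415 = 3756 - 5415 = -1659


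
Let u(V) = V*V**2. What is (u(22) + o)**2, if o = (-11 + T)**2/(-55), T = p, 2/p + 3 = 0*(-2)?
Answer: 1110719964649/9801 ≈ 1.1333e+8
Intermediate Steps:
p = -2/3 (p = 2/(-3 + 0*(-2)) = 2/(-3 + 0) = 2/(-3) = 2*(-1/3) = -2/3 ≈ -0.66667)
T = -2/3 ≈ -0.66667
u(V) = V**3
o = -245/99 (o = (-11 - 2/3)**2/(-55) = (-35/3)**2*(-1/55) = (1225/9)*(-1/55) = -245/99 ≈ -2.4747)
(u(22) + o)**2 = (22**3 - 245/99)**2 = (10648 - 245/99)**2 = (1053907/99)**2 = 1110719964649/9801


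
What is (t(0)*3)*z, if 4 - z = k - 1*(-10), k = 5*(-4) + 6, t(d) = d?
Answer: 0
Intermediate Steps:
k = -14 (k = -20 + 6 = -14)
z = 8 (z = 4 - (-14 - 1*(-10)) = 4 - (-14 + 10) = 4 - 1*(-4) = 4 + 4 = 8)
(t(0)*3)*z = (0*3)*8 = 0*8 = 0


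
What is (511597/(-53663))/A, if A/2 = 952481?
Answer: -511597/102225975806 ≈ -5.0046e-6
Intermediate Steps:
A = 1904962 (A = 2*952481 = 1904962)
(511597/(-53663))/A = (511597/(-53663))/1904962 = (511597*(-1/53663))*(1/1904962) = -511597/53663*1/1904962 = -511597/102225975806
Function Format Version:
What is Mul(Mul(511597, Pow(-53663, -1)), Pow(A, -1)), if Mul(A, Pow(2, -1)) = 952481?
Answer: Rational(-511597, 102225975806) ≈ -5.0046e-6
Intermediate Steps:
A = 1904962 (A = Mul(2, 952481) = 1904962)
Mul(Mul(511597, Pow(-53663, -1)), Pow(A, -1)) = Mul(Mul(511597, Pow(-53663, -1)), Pow(1904962, -1)) = Mul(Mul(511597, Rational(-1, 53663)), Rational(1, 1904962)) = Mul(Rational(-511597, 53663), Rational(1, 1904962)) = Rational(-511597, 102225975806)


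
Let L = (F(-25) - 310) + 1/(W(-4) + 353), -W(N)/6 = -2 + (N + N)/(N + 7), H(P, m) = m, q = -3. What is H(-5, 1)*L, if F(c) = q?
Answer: -119252/381 ≈ -313.00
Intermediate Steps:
F(c) = -3
W(N) = 12 - 12*N/(7 + N) (W(N) = -6*(-2 + (N + N)/(N + 7)) = -6*(-2 + (2*N)/(7 + N)) = -6*(-2 + 2*N/(7 + N)) = 12 - 12*N/(7 + N))
L = -119252/381 (L = (-3 - 310) + 1/(84/(7 - 4) + 353) = -313 + 1/(84/3 + 353) = -313 + 1/(84*(⅓) + 353) = -313 + 1/(28 + 353) = -313 + 1/381 = -119252/381 ≈ -313.00)
H(-5, 1)*L = 1*(-119252/381) = -119252/381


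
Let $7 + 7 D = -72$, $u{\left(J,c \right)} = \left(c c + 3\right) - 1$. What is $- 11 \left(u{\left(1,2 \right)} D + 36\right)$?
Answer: $\frac{2442}{7} \approx 348.86$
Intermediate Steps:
$u{\left(J,c \right)} = 2 + c^{2}$ ($u{\left(J,c \right)} = \left(c^{2} + 3\right) - 1 = \left(3 + c^{2}\right) - 1 = 2 + c^{2}$)
$D = - \frac{79}{7}$ ($D = -1 + \frac{1}{7} \left(-72\right) = -1 - \frac{72}{7} = - \frac{79}{7} \approx -11.286$)
$- 11 \left(u{\left(1,2 \right)} D + 36\right) = - 11 \left(\left(2 + 2^{2}\right) \left(- \frac{79}{7}\right) + 36\right) = - 11 \left(\left(2 + 4\right) \left(- \frac{79}{7}\right) + 36\right) = - 11 \left(6 \left(- \frac{79}{7}\right) + 36\right) = - 11 \left(- \frac{474}{7} + 36\right) = \left(-11\right) \left(- \frac{222}{7}\right) = \frac{2442}{7}$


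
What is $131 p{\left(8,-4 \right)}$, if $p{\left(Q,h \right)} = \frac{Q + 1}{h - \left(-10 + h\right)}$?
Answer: $\frac{1179}{10} \approx 117.9$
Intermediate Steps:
$p{\left(Q,h \right)} = \frac{1}{10} + \frac{Q}{10}$ ($p{\left(Q,h \right)} = \frac{1 + Q}{10} = \left(1 + Q\right) \frac{1}{10} = \frac{1}{10} + \frac{Q}{10}$)
$131 p{\left(8,-4 \right)} = 131 \left(\frac{1}{10} + \frac{1}{10} \cdot 8\right) = 131 \left(\frac{1}{10} + \frac{4}{5}\right) = 131 \cdot \frac{9}{10} = \frac{1179}{10}$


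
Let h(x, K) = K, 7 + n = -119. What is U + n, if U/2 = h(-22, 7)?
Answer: -112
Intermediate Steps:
n = -126 (n = -7 - 119 = -126)
U = 14 (U = 2*7 = 14)
U + n = 14 - 126 = -112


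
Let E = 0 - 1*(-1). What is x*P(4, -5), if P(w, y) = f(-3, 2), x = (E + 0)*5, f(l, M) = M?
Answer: 10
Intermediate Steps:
E = 1 (E = 0 + 1 = 1)
x = 5 (x = (1 + 0)*5 = 1*5 = 5)
P(w, y) = 2
x*P(4, -5) = 5*2 = 10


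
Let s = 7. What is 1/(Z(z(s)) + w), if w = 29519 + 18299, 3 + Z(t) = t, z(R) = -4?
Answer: 1/47811 ≈ 2.0916e-5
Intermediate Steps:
Z(t) = -3 + t
w = 47818
1/(Z(z(s)) + w) = 1/((-3 - 4) + 47818) = 1/(-7 + 47818) = 1/47811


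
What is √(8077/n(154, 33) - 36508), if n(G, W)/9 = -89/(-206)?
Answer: 11*I*√20285414/267 ≈ 185.56*I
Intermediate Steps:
n(G, W) = 801/206 (n(G, W) = 9*(-89/(-206)) = 9*(-89*(-1/206)) = 9*(89/206) = 801/206)
√(8077/n(154, 33) - 36508) = √(8077/(801/206) - 36508) = √(8077*(206/801) - 36508) = √(1663862/801 - 36508) = √(-27579046/801) = 11*I*√20285414/267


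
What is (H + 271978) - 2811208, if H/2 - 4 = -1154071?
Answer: -4847364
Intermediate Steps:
H = -2308134 (H = 8 + 2*(-1154071) = 8 - 2308142 = -2308134)
(H + 271978) - 2811208 = (-2308134 + 271978) - 2811208 = -2036156 - 2811208 = -4847364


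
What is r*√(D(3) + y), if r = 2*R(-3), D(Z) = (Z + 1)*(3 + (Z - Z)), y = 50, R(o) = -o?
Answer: 6*√62 ≈ 47.244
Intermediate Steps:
D(Z) = 3 + 3*Z (D(Z) = (1 + Z)*(3 + 0) = (1 + Z)*3 = 3 + 3*Z)
r = 6 (r = 2*(-1*(-3)) = 2*3 = 6)
r*√(D(3) + y) = 6*√((3 + 3*3) + 50) = 6*√((3 + 9) + 50) = 6*√(12 + 50) = 6*√62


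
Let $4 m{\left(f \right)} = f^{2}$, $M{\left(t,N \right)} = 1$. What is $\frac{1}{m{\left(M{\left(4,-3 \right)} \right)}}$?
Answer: $4$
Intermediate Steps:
$m{\left(f \right)} = \frac{f^{2}}{4}$
$\frac{1}{m{\left(M{\left(4,-3 \right)} \right)}} = \frac{1}{\frac{1}{4} \cdot 1^{2}} = \frac{1}{\frac{1}{4} \cdot 1} = \frac{1}{\frac{1}{4}} = 4$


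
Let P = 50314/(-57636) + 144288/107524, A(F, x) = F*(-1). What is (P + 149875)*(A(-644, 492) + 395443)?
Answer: 15328834905050392541/258218886 ≈ 5.9364e+10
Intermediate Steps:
A(F, x) = -F
P = 363277579/774656658 (P = 50314*(-1/57636) + 144288*(1/107524) = -25157/28818 + 36072/26881 = 363277579/774656658 ≈ 0.46895)
(P + 149875)*(A(-644, 492) + 395443) = (363277579/774656658 + 149875)*(-1*(-644) + 395443) = 116102029895329*(644 + 395443)/774656658 = (116102029895329/774656658)*396087 = 15328834905050392541/258218886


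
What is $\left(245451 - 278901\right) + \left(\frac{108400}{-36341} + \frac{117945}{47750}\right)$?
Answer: $- \frac{11609219569651}{347056550} \approx -33451.0$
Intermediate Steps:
$\left(245451 - 278901\right) + \left(\frac{108400}{-36341} + \frac{117945}{47750}\right) = -33450 + \left(108400 \left(- \frac{1}{36341}\right) + 117945 \cdot \frac{1}{47750}\right) = -33450 + \left(- \frac{108400}{36341} + \frac{23589}{9550}\right) = -33450 - \frac{177972151}{347056550} = - \frac{11609219569651}{347056550}$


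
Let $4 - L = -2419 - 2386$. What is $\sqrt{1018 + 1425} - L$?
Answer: $-4809 + \sqrt{2443} \approx -4759.6$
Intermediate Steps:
$L = 4809$ ($L = 4 - \left(-2419 - 2386\right) = 4 - -4805 = 4 + 4805 = 4809$)
$\sqrt{1018 + 1425} - L = \sqrt{1018 + 1425} - 4809 = \sqrt{2443} - 4809 = -4809 + \sqrt{2443}$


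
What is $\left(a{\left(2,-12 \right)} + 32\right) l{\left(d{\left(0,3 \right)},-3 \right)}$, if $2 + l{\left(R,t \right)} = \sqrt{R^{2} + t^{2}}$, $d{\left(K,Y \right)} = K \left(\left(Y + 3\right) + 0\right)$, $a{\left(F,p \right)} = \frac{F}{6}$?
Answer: $\frac{97}{3} \approx 32.333$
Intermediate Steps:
$a{\left(F,p \right)} = \frac{F}{6}$ ($a{\left(F,p \right)} = F \frac{1}{6} = \frac{F}{6}$)
$d{\left(K,Y \right)} = K \left(3 + Y\right)$ ($d{\left(K,Y \right)} = K \left(\left(3 + Y\right) + 0\right) = K \left(3 + Y\right)$)
$l{\left(R,t \right)} = -2 + \sqrt{R^{2} + t^{2}}$
$\left(a{\left(2,-12 \right)} + 32\right) l{\left(d{\left(0,3 \right)},-3 \right)} = \left(\frac{1}{6} \cdot 2 + 32\right) \left(-2 + \sqrt{\left(0 \left(3 + 3\right)\right)^{2} + \left(-3\right)^{2}}\right) = \left(\frac{1}{3} + 32\right) \left(-2 + \sqrt{\left(0 \cdot 6\right)^{2} + 9}\right) = \frac{97 \left(-2 + \sqrt{0^{2} + 9}\right)}{3} = \frac{97 \left(-2 + \sqrt{0 + 9}\right)}{3} = \frac{97 \left(-2 + \sqrt{9}\right)}{3} = \frac{97 \left(-2 + 3\right)}{3} = \frac{97}{3} \cdot 1 = \frac{97}{3}$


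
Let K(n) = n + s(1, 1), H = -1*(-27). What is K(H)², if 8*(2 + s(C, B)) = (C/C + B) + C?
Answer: 41209/64 ≈ 643.89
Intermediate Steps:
s(C, B) = -15/8 + B/8 + C/8 (s(C, B) = -2 + ((C/C + B) + C)/8 = -2 + ((1 + B) + C)/8 = -2 + (1 + B + C)/8 = -2 + (⅛ + B/8 + C/8) = -15/8 + B/8 + C/8)
H = 27
K(n) = -13/8 + n (K(n) = n + (-15/8 + (⅛)*1 + (⅛)*1) = n + (-15/8 + ⅛ + ⅛) = n - 13/8 = -13/8 + n)
K(H)² = (-13/8 + 27)² = (203/8)² = 41209/64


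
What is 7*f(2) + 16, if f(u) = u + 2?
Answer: 44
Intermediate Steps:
f(u) = 2 + u
7*f(2) + 16 = 7*(2 + 2) + 16 = 7*4 + 16 = 28 + 16 = 44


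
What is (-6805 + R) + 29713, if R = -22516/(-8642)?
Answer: 98996726/4321 ≈ 22911.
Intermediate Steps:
R = 11258/4321 (R = -22516*(-1/8642) = 11258/4321 ≈ 2.6054)
(-6805 + R) + 29713 = (-6805 + 11258/4321) + 29713 = -29393147/4321 + 29713 = 98996726/4321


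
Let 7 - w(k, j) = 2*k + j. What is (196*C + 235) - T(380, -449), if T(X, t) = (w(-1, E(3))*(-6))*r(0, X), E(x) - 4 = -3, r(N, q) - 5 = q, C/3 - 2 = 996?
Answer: 605539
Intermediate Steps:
C = 2994 (C = 6 + 3*996 = 6 + 2988 = 2994)
r(N, q) = 5 + q
E(x) = 1 (E(x) = 4 - 3 = 1)
w(k, j) = 7 - j - 2*k (w(k, j) = 7 - (2*k + j) = 7 - (j + 2*k) = 7 + (-j - 2*k) = 7 - j - 2*k)
T(X, t) = -240 - 48*X (T(X, t) = ((7 - 1*1 - 2*(-1))*(-6))*(5 + X) = ((7 - 1 + 2)*(-6))*(5 + X) = (8*(-6))*(5 + X) = -48*(5 + X) = -240 - 48*X)
(196*C + 235) - T(380, -449) = (196*2994 + 235) - (-240 - 48*380) = (586824 + 235) - (-240 - 18240) = 587059 - 1*(-18480) = 587059 + 18480 = 605539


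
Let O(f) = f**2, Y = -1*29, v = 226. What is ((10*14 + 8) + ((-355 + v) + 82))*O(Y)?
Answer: 84941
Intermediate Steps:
Y = -29
((10*14 + 8) + ((-355 + v) + 82))*O(Y) = ((10*14 + 8) + ((-355 + 226) + 82))*(-29)**2 = ((140 + 8) + (-129 + 82))*841 = (148 - 47)*841 = 101*841 = 84941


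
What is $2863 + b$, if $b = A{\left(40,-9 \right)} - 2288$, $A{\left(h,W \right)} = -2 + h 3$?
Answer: $693$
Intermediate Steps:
$A{\left(h,W \right)} = -2 + 3 h$
$b = -2170$ ($b = \left(-2 + 3 \cdot 40\right) - 2288 = \left(-2 + 120\right) - 2288 = 118 - 2288 = -2170$)
$2863 + b = 2863 - 2170 = 693$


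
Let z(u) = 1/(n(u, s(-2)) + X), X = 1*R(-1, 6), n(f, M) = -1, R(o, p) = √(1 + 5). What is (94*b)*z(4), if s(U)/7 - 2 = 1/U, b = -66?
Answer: 6204/(1 - √6) ≈ -4280.1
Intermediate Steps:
R(o, p) = √6
s(U) = 14 + 7/U
X = √6 (X = 1*√6 = √6 ≈ 2.4495)
z(u) = 1/(-1 + √6)
(94*b)*z(4) = (94*(-66))*(⅕ + √6/5) = -6204*(⅕ + √6/5) = -6204/5 - 6204*√6/5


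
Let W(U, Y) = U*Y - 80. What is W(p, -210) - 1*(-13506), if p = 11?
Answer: 11116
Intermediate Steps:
W(U, Y) = -80 + U*Y
W(p, -210) - 1*(-13506) = (-80 + 11*(-210)) - 1*(-13506) = (-80 - 2310) + 13506 = -2390 + 13506 = 11116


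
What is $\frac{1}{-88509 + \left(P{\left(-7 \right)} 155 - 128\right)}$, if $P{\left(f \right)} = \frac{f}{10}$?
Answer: $- \frac{2}{177491} \approx -1.1268 \cdot 10^{-5}$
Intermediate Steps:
$P{\left(f \right)} = \frac{f}{10}$ ($P{\left(f \right)} = f \frac{1}{10} = \frac{f}{10}$)
$\frac{1}{-88509 + \left(P{\left(-7 \right)} 155 - 128\right)} = \frac{1}{-88509 - \left(128 - \frac{1}{10} \left(-7\right) 155\right)} = \frac{1}{-88509 - \frac{473}{2}} = \frac{1}{- \frac{177491}{2}} = - \frac{2}{177491}$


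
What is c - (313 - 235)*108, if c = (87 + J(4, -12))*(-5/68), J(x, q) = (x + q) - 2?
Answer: -573217/68 ≈ -8429.7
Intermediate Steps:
J(x, q) = -2 + q + x (J(x, q) = (q + x) - 2 = -2 + q + x)
c = -385/68 (c = (87 + (-2 - 12 + 4))*(-5/68) = (87 - 10)*(-5*1/68) = 77*(-5/68) = -385/68 ≈ -5.6618)
c - (313 - 235)*108 = -385/68 - (313 - 235)*108 = -385/68 - 78*108 = -385/68 - 1*8424 = -385/68 - 8424 = -573217/68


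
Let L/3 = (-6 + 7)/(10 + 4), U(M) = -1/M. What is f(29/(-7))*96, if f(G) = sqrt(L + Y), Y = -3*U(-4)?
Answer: 48*I*sqrt(105)/7 ≈ 70.265*I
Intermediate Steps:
Y = -3/4 (Y = -(-3)/(-4) = -(-3)*(-1)/4 = -3*1/4 = -3/4 ≈ -0.75000)
L = 3/14 (L = 3*((-6 + 7)/(10 + 4)) = 3*(1/14) = 3/14 ≈ 0.21429)
f(G) = I*sqrt(105)/14 (f(G) = sqrt(3/14 - 3/4) = sqrt(-15/28) = I*sqrt(105)/14)
f(29/(-7))*96 = (I*sqrt(105)/14)*96 = 48*I*sqrt(105)/7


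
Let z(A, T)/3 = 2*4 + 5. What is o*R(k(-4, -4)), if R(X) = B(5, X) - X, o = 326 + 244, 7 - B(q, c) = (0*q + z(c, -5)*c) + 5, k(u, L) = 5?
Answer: -112860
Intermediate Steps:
z(A, T) = 39 (z(A, T) = 3*(2*4 + 5) = 3*(8 + 5) = 3*13 = 39)
B(q, c) = 2 - 39*c (B(q, c) = 7 - ((0*q + 39*c) + 5) = 7 - ((0 + 39*c) + 5) = 7 - (39*c + 5) = 7 - (5 + 39*c) = 7 + (-5 - 39*c) = 2 - 39*c)
o = 570
R(X) = 2 - 40*X (R(X) = (2 - 39*X) - X = 2 - 40*X)
o*R(k(-4, -4)) = 570*(2 - 40*5) = 570*(2 - 200) = 570*(-198) = -112860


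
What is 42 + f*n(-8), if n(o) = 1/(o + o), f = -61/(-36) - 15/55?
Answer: 265549/6336 ≈ 41.911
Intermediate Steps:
f = 563/396 (f = -61*(-1/36) - 15*1/55 = 61/36 - 3/11 = 563/396 ≈ 1.4217)
n(o) = 1/(2*o)
42 + f*n(-8) = 42 + 563*((½)/(-8))/396 = 42 + 563*((½)*(-⅛))/396 = 42 + (563/396)*(-1/16) = 42 - 563/6336 = 265549/6336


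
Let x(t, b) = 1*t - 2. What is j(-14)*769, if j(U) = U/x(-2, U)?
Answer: 5383/2 ≈ 2691.5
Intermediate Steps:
x(t, b) = -2 + t (x(t, b) = t - 2 = -2 + t)
j(U) = -U/4 (j(U) = U/(-2 - 2) = U/(-4) = U*(-¼) = -U/4)
j(-14)*769 = -¼*(-14)*769 = (7/2)*769 = 5383/2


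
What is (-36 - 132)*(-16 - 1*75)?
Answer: 15288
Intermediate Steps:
(-36 - 132)*(-16 - 1*75) = -168*(-16 - 75) = -168*(-91) = 15288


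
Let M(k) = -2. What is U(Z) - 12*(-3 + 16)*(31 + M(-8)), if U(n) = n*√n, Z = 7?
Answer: -4524 + 7*√7 ≈ -4505.5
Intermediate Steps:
U(n) = n^(3/2)
U(Z) - 12*(-3 + 16)*(31 + M(-8)) = 7^(3/2) - 12*(-3 + 16)*(31 - 2) = 7*√7 - 156*29 = 7*√7 - 12*377 = 7*√7 - 4524 = -4524 + 7*√7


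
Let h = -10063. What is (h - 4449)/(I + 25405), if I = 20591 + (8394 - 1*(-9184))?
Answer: -7256/31787 ≈ -0.22827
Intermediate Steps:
I = 38169 (I = 20591 + (8394 + 9184) = 20591 + 17578 = 38169)
(h - 4449)/(I + 25405) = (-10063 - 4449)/(38169 + 25405) = -14512/63574 = -14512*1/63574 = -7256/31787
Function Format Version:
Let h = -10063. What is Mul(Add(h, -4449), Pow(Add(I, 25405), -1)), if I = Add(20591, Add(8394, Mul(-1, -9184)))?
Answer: Rational(-7256, 31787) ≈ -0.22827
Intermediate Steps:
I = 38169 (I = Add(20591, Add(8394, 9184)) = Add(20591, 17578) = 38169)
Mul(Add(h, -4449), Pow(Add(I, 25405), -1)) = Mul(Add(-10063, -4449), Pow(Add(38169, 25405), -1)) = Mul(-14512, Pow(63574, -1)) = Mul(-14512, Rational(1, 63574)) = Rational(-7256, 31787)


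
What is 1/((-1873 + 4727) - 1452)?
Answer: 1/1402 ≈ 0.00071327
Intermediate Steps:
1/((-1873 + 4727) - 1452) = 1/(2854 - 1452) = 1/1402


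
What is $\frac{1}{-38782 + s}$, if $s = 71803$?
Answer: $\frac{1}{33021} \approx 3.0284 \cdot 10^{-5}$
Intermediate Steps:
$\frac{1}{-38782 + s} = \frac{1}{-38782 + 71803} = \frac{1}{33021}$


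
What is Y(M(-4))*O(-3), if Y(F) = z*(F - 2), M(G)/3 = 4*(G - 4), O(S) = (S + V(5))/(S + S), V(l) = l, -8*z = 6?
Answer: -49/2 ≈ -24.500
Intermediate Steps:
z = -¾ (z = -⅛*6 = -¾ ≈ -0.75000)
O(S) = (5 + S)/(2*S) (O(S) = (S + 5)/(S + S) = (5 + S)/((2*S)) = (5 + S)*(1/(2*S)) = (5 + S)/(2*S))
M(G) = -48 + 12*G (M(G) = 3*(4*(G - 4)) = 3*(4*(-4 + G)) = 3*(-16 + 4*G) = -48 + 12*G)
Y(F) = 3/2 - 3*F/4 (Y(F) = -3*(F - 2)/4 = -3*(-2 + F)/4 = 3/2 - 3*F/4)
Y(M(-4))*O(-3) = (3/2 - 3*(-48 + 12*(-4))/4)*((½)*(5 - 3)/(-3)) = (3/2 - 3*(-48 - 48)/4)*((½)*(-⅓)*2) = (3/2 - ¾*(-96))*(-⅓) = (3/2 + 72)*(-⅓) = (147/2)*(-⅓) = -49/2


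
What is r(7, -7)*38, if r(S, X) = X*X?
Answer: 1862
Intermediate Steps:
r(S, X) = X²
r(7, -7)*38 = (-7)²*38 = 49*38 = 1862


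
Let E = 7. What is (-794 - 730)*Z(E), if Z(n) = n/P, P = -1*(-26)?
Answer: -5334/13 ≈ -410.31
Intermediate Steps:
P = 26
Z(n) = n/26
(-794 - 730)*Z(E) = (-794 - 730)*((1/26)*7) = -1524*7/26 = -5334/13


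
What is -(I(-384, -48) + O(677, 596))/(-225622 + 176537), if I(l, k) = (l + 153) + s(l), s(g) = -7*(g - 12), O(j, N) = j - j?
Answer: 2541/49085 ≈ 0.051767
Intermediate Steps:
O(j, N) = 0
s(g) = 84 - 7*g (s(g) = -7*(-12 + g) = 84 - 7*g)
I(l, k) = 237 - 6*l (I(l, k) = (l + 153) + (84 - 7*l) = (153 + l) + (84 - 7*l) = 237 - 6*l)
-(I(-384, -48) + O(677, 596))/(-225622 + 176537) = -((237 - 6*(-384)) + 0)/(-225622 + 176537) = -((237 + 2304) + 0)/(-49085) = -(2541 + 0)*(-1)/49085 = -2541*(-1)/49085 = -1*(-2541/49085) = 2541/49085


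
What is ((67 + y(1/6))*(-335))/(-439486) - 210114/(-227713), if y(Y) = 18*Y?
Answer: 48841015627/50038337759 ≈ 0.97607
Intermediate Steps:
((67 + y(1/6))*(-335))/(-439486) - 210114/(-227713) = ((67 + 18/6)*(-335))/(-439486) - 210114/(-227713) = ((67 + 18*(⅙))*(-335))*(-1/439486) - 210114*(-1/227713) = ((67 + 3)*(-335))*(-1/439486) + 210114/227713 = (70*(-335))*(-1/439486) + 210114/227713 = -23450*(-1/439486) + 210114/227713 = 11725/219743 + 210114/227713 = 48841015627/50038337759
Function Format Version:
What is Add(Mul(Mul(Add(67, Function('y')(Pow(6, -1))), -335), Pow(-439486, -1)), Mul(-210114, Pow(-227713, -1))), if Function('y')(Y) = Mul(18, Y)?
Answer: Rational(48841015627, 50038337759) ≈ 0.97607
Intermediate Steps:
Add(Mul(Mul(Add(67, Function('y')(Pow(6, -1))), -335), Pow(-439486, -1)), Mul(-210114, Pow(-227713, -1))) = Add(Mul(Mul(Add(67, Mul(18, Pow(6, -1))), -335), Pow(-439486, -1)), Mul(-210114, Pow(-227713, -1))) = Add(Mul(Mul(Add(67, Mul(18, Rational(1, 6))), -335), Rational(-1, 439486)), Mul(-210114, Rational(-1, 227713))) = Add(Mul(Mul(Add(67, 3), -335), Rational(-1, 439486)), Rational(210114, 227713)) = Add(Mul(Mul(70, -335), Rational(-1, 439486)), Rational(210114, 227713)) = Add(Mul(-23450, Rational(-1, 439486)), Rational(210114, 227713)) = Add(Rational(11725, 219743), Rational(210114, 227713)) = Rational(48841015627, 50038337759)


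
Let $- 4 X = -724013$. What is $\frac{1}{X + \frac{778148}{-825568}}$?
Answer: $\frac{206392}{37357428237} \approx 5.5248 \cdot 10^{-6}$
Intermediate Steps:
$X = \frac{724013}{4}$ ($X = \left(- \frac{1}{4}\right) \left(-724013\right) = \frac{724013}{4} \approx 1.81 \cdot 10^{5}$)
$\frac{1}{X + \frac{778148}{-825568}} = \frac{1}{\frac{724013}{4} + \frac{778148}{-825568}} = \frac{1}{\frac{724013}{4} + 778148 \left(- \frac{1}{825568}\right)} = \frac{1}{\frac{724013}{4} - \frac{194537}{206392}} = \frac{1}{\frac{37357428237}{206392}} = \frac{206392}{37357428237}$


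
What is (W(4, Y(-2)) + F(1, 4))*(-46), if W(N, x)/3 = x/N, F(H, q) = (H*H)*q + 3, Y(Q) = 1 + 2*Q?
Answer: -437/2 ≈ -218.50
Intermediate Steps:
F(H, q) = 3 + q*H**2 (F(H, q) = H**2*q + 3 = q*H**2 + 3 = 3 + q*H**2)
W(N, x) = 3*x/N (W(N, x) = 3*(x/N) = 3*x/N)
(W(4, Y(-2)) + F(1, 4))*(-46) = (3*(1 + 2*(-2))/4 + (3 + 4*1**2))*(-46) = (3*(1 - 4)*(1/4) + (3 + 4*1))*(-46) = (3*(-3)*(1/4) + (3 + 4))*(-46) = (-9/4 + 7)*(-46) = (19/4)*(-46) = -437/2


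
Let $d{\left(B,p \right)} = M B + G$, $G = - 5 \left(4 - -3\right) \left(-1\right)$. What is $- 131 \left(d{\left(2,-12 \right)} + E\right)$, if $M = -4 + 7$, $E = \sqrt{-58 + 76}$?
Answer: $-5371 - 393 \sqrt{2} \approx -5926.8$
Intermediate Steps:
$E = 3 \sqrt{2}$ ($E = \sqrt{18} = 3 \sqrt{2} \approx 4.2426$)
$G = 35$ ($G = - 5 \left(4 + 3\right) \left(-1\right) = \left(-5\right) 7 \left(-1\right) = \left(-35\right) \left(-1\right) = 35$)
$M = 3$
$d{\left(B,p \right)} = 35 + 3 B$ ($d{\left(B,p \right)} = 3 B + 35 = 35 + 3 B$)
$- 131 \left(d{\left(2,-12 \right)} + E\right) = - 131 \left(\left(35 + 3 \cdot 2\right) + 3 \sqrt{2}\right) = - 131 \left(\left(35 + 6\right) + 3 \sqrt{2}\right) = - 131 \left(41 + 3 \sqrt{2}\right) = -5371 - 393 \sqrt{2}$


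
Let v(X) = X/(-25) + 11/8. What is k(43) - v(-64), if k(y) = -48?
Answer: -10387/200 ≈ -51.935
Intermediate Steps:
v(X) = 11/8 - X/25 (v(X) = X*(-1/25) + 11*(⅛) = -X/25 + 11/8 = 11/8 - X/25)
k(43) - v(-64) = -48 - (11/8 - 1/25*(-64)) = -48 - (11/8 + 64/25) = -48 - 1*787/200 = -48 - 787/200 = -10387/200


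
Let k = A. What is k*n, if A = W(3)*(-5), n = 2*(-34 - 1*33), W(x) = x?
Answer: 2010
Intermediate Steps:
n = -134 (n = 2*(-34 - 33) = 2*(-67) = -134)
A = -15 (A = 3*(-5) = -15)
k = -15
k*n = -15*(-134) = 2010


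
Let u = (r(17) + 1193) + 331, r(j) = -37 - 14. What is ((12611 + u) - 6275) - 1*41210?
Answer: -33401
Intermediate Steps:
r(j) = -51
u = 1473 (u = (-51 + 1193) + 331 = 1142 + 331 = 1473)
((12611 + u) - 6275) - 1*41210 = ((12611 + 1473) - 6275) - 1*41210 = (14084 - 6275) - 41210 = 7809 - 41210 = -33401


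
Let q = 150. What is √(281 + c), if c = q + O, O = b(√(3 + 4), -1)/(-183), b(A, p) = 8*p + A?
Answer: √(14435223 - 183*√7)/183 ≈ 20.761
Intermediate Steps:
b(A, p) = A + 8*p
O = 8/183 - √7/183 (O = (√(3 + 4) + 8*(-1))/(-183) = (√7 - 8)*(-1/183) = (-8 + √7)*(-1/183) = 8/183 - √7/183 ≈ 0.029258)
c = 27458/183 - √7/183 (c = 150 + (8/183 - √7/183) = 27458/183 - √7/183 ≈ 150.03)
√(281 + c) = √(281 + (27458/183 - √7/183)) = √(78881/183 - √7/183)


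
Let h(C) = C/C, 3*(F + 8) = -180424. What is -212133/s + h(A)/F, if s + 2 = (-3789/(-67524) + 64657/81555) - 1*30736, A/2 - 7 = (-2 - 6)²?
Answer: 70266247177248708963/10181298800252875552 ≈ 6.9015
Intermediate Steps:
F = -180448/3 (F = -8 + (⅓)*(-180424) = -8 - 180424/3 = -180448/3 ≈ -60149.)
A = 142 (A = 14 + 2*(-2 - 6)² = 14 + 2*(-8)² = 14 + 2*64 = 14 + 128 = 142)
s = -56422342171999/1835639940 (s = -2 + ((-3789/(-67524) + 64657/81555) - 1*30736) = -2 + ((-3789*(-1/67524) + 64657*(1/81555)) - 30736) = -2 + ((1263/22508 + 64657/81555) - 30736) = -2 + (1558303721/1835639940 - 30736) = -2 - 56418670892119/1835639940 = -56422342171999/1835639940 ≈ -30737.)
h(C) = 1
-212133/s + h(A)/F = -212133/(-56422342171999/1835639940) + 1/(-180448/3) = -212133*(-1835639940/56422342171999) + 1*(-3/180448) = 389399807392020/56422342171999 - 3/180448 = 70266247177248708963/10181298800252875552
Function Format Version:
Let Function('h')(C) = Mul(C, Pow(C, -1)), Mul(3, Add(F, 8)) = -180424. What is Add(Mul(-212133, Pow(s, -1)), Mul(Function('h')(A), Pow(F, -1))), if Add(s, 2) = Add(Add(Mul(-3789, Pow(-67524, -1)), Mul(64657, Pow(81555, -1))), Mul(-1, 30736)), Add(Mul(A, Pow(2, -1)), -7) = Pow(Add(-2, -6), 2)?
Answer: Rational(70266247177248708963, 10181298800252875552) ≈ 6.9015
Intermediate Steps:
F = Rational(-180448, 3) (F = Add(-8, Mul(Rational(1, 3), -180424)) = Add(-8, Rational(-180424, 3)) = Rational(-180448, 3) ≈ -60149.)
A = 142 (A = Add(14, Mul(2, Pow(Add(-2, -6), 2))) = Add(14, Mul(2, Pow(-8, 2))) = Add(14, Mul(2, 64)) = Add(14, 128) = 142)
s = Rational(-56422342171999, 1835639940) (s = Add(-2, Add(Add(Mul(-3789, Pow(-67524, -1)), Mul(64657, Pow(81555, -1))), Mul(-1, 30736))) = Add(-2, Add(Add(Mul(-3789, Rational(-1, 67524)), Mul(64657, Rational(1, 81555))), -30736)) = Add(-2, Add(Add(Rational(1263, 22508), Rational(64657, 81555)), -30736)) = Add(-2, Add(Rational(1558303721, 1835639940), -30736)) = Add(-2, Rational(-56418670892119, 1835639940)) = Rational(-56422342171999, 1835639940) ≈ -30737.)
Function('h')(C) = 1
Add(Mul(-212133, Pow(s, -1)), Mul(Function('h')(A), Pow(F, -1))) = Add(Mul(-212133, Pow(Rational(-56422342171999, 1835639940), -1)), Mul(1, Pow(Rational(-180448, 3), -1))) = Add(Mul(-212133, Rational(-1835639940, 56422342171999)), Mul(1, Rational(-3, 180448))) = Add(Rational(389399807392020, 56422342171999), Rational(-3, 180448)) = Rational(70266247177248708963, 10181298800252875552)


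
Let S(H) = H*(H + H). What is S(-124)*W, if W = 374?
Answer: 11501248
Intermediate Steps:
S(H) = 2*H² (S(H) = H*(2*H) = 2*H²)
S(-124)*W = (2*(-124)²)*374 = (2*15376)*374 = 30752*374 = 11501248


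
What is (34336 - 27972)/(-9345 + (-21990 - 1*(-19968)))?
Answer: -6364/11367 ≈ -0.55987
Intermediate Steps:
(34336 - 27972)/(-9345 + (-21990 - 1*(-19968))) = 6364/(-9345 + (-21990 + 19968)) = 6364/(-9345 - 2022) = 6364/(-11367) = 6364*(-1/11367) = -6364/11367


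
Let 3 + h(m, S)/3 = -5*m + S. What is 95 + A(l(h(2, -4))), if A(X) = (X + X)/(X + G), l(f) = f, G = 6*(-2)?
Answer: 2029/21 ≈ 96.619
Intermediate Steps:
G = -12
h(m, S) = -9 - 15*m + 3*S (h(m, S) = -9 + 3*(-5*m + S) = -9 + 3*(S - 5*m) = -9 + (-15*m + 3*S) = -9 - 15*m + 3*S)
A(X) = 2*X/(-12 + X) (A(X) = (X + X)/(X - 12) = (2*X)/(-12 + X) = 2*X/(-12 + X))
95 + A(l(h(2, -4))) = 95 + 2*(-9 - 15*2 + 3*(-4))/(-12 + (-9 - 15*2 + 3*(-4))) = 95 + 2*(-9 - 30 - 12)/(-12 + (-9 - 30 - 12)) = 95 + 2*(-51)/(-12 - 51) = 95 + 2*(-51)/(-63) = 95 + 2*(-51)*(-1/63) = 95 + 34/21 = 2029/21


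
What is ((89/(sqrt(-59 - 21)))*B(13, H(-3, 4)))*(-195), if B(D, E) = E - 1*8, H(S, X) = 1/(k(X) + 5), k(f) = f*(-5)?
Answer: -139997*I*sqrt(5)/20 ≈ -15652.0*I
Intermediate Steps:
k(f) = -5*f
H(S, X) = 1/(5 - 5*X) (H(S, X) = 1/(-5*X + 5) = 1/(5 - 5*X))
B(D, E) = -8 + E (B(D, E) = E - 8 = -8 + E)
((89/(sqrt(-59 - 21)))*B(13, H(-3, 4)))*(-195) = ((89/(sqrt(-59 - 21)))*(-8 - 1/(-5 + 5*4)))*(-195) = ((89/(sqrt(-80)))*(-8 - 1/(-5 + 20)))*(-195) = ((89/((4*I*sqrt(5))))*(-8 - 1/15))*(-195) = ((89*(-I*sqrt(5)/20))*(-8 - 1*1/15))*(-195) = ((-89*I*sqrt(5)/20)*(-8 - 1/15))*(-195) = (-89*I*sqrt(5)/20*(-121/15))*(-195) = (10769*I*sqrt(5)/300)*(-195) = -139997*I*sqrt(5)/20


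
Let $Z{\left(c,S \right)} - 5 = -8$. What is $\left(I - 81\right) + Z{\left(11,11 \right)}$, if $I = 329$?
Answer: $245$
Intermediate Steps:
$Z{\left(c,S \right)} = -3$ ($Z{\left(c,S \right)} = 5 - 8 = -3$)
$\left(I - 81\right) + Z{\left(11,11 \right)} = \left(329 - 81\right) - 3 = 248 - 3 = 245$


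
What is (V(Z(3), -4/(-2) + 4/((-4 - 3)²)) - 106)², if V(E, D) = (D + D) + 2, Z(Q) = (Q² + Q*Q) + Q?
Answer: 23931664/2401 ≈ 9967.4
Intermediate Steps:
Z(Q) = Q + 2*Q² (Z(Q) = (Q² + Q²) + Q = 2*Q² + Q = Q + 2*Q²)
V(E, D) = 2 + 2*D (V(E, D) = 2*D + 2 = 2 + 2*D)
(V(Z(3), -4/(-2) + 4/((-4 - 3)²)) - 106)² = ((2 + 2*(-4/(-2) + 4/((-4 - 3)²))) - 106)² = ((2 + 2*(-4*(-½) + 4/((-7)²))) - 106)² = ((2 + 2*(2 + 4/49)) - 106)² = ((2 + 2*(102/49)) - 106)² = ((2 + 204/49) - 106)² = (302/49 - 106)² = (-4892/49)² = 23931664/2401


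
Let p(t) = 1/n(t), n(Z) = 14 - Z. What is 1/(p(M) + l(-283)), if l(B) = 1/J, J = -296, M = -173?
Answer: 55352/109 ≈ 507.82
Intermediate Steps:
l(B) = -1/296 (l(B) = 1/(-296) = -1/296)
p(t) = 1/(14 - t)
1/(p(M) + l(-283)) = 1/(-1/(-14 - 173) - 1/296) = 1/(-1/(-187) - 1/296) = 1/(-1*(-1/187) - 1/296) = 1/(1/187 - 1/296) = 1/(109/55352) = 55352/109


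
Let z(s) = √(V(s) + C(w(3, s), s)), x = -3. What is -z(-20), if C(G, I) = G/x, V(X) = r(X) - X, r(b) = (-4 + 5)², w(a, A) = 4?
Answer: -√177/3 ≈ -4.4347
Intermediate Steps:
r(b) = 1 (r(b) = 1² = 1)
V(X) = 1 - X
C(G, I) = -G/3 (C(G, I) = G/(-3) = G*(-⅓) = -G/3)
z(s) = √(-⅓ - s) (z(s) = √((1 - s) - ⅓*4) = √((1 - s) - 4/3) = √(-⅓ - s))
-z(-20) = -√(-3 - 9*(-20))/3 = -√(-3 + 180)/3 = -√177/3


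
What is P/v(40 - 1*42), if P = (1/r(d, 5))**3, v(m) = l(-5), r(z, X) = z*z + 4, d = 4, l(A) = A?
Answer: -1/40000 ≈ -2.5000e-5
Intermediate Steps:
r(z, X) = 4 + z**2 (r(z, X) = z**2 + 4 = 4 + z**2)
v(m) = -5
P = 1/8000 (P = (1/(4 + 4**2))**3 = (1/(4 + 16))**3 = (1/20)**3 = 1/8000 ≈ 0.00012500)
P/v(40 - 1*42) = (1/8000)/(-5) = (1/8000)*(-1/5) = -1/40000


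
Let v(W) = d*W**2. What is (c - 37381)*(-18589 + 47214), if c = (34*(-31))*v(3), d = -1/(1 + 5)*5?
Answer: -843750500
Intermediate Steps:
d = -5/6 (d = -1/6*5 = -5/6 ≈ -0.83333)
v(W) = -5*W**2/6
c = 7905 (c = (34*(-31))*(-5/6*3**2) = -(-2635)*9/3 = -1054*(-15/2) = 7905)
(c - 37381)*(-18589 + 47214) = (7905 - 37381)*(-18589 + 47214) = -29476*28625 = -843750500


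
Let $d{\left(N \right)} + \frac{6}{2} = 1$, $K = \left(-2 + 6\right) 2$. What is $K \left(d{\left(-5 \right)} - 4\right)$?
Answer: $-48$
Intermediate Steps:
$K = 8$ ($K = 4 \cdot 2 = 8$)
$d{\left(N \right)} = -2$ ($d{\left(N \right)} = -3 + 1 = -2$)
$K \left(d{\left(-5 \right)} - 4\right) = 8 \left(-2 - 4\right) = 8 \left(-6\right) = -48$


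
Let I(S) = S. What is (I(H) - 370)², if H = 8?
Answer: 131044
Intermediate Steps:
(I(H) - 370)² = (8 - 370)² = (-362)² = 131044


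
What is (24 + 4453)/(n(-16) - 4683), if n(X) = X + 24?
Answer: -407/425 ≈ -0.95765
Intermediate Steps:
n(X) = 24 + X
(24 + 4453)/(n(-16) - 4683) = (24 + 4453)/((24 - 16) - 4683) = 4477/(8 - 4683) = 4477/(-4675) = 4477*(-1/4675) = -407/425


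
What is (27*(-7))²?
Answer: 35721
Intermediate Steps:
(27*(-7))² = (-189)² = 35721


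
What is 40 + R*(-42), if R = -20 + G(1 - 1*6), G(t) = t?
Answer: 1090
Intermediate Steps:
R = -25 (R = -20 + (1 - 1*6) = -20 + (1 - 6) = -20 - 5 = -25)
40 + R*(-42) = 40 - 25*(-42) = 40 + 1050 = 1090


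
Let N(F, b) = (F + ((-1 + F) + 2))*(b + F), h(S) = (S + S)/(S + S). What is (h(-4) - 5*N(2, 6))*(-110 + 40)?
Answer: 13930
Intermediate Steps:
h(S) = 1 (h(S) = (2*S)/((2*S)) = (2*S)*(1/(2*S)) = 1)
N(F, b) = (1 + 2*F)*(F + b) (N(F, b) = (F + (1 + F))*(F + b) = (1 + 2*F)*(F + b))
(h(-4) - 5*N(2, 6))*(-110 + 40) = (1 - 5*(2 + 6 + 2*2**2 + 2*2*6))*(-110 + 40) = (1 - 5*(2 + 6 + 2*4 + 24))*(-70) = (1 - 5*(2 + 6 + 8 + 24))*(-70) = (1 - 5*40)*(-70) = (1 - 200)*(-70) = -199*(-70) = 13930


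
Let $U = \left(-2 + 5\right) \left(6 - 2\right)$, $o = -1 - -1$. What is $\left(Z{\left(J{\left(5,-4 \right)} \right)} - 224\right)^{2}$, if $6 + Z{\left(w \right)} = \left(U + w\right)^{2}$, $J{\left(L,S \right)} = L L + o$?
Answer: $1297321$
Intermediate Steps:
$o = 0$ ($o = -1 + 1 = 0$)
$J{\left(L,S \right)} = L^{2}$ ($J{\left(L,S \right)} = L L + 0 = L^{2} + 0 = L^{2}$)
$U = 12$ ($U = 3 \cdot 4 = 12$)
$Z{\left(w \right)} = -6 + \left(12 + w\right)^{2}$
$\left(Z{\left(J{\left(5,-4 \right)} \right)} - 224\right)^{2} = \left(\left(-6 + \left(12 + 5^{2}\right)^{2}\right) - 224\right)^{2} = \left(\left(-6 + \left(12 + 25\right)^{2}\right) - 224\right)^{2} = \left(\left(-6 + 37^{2}\right) - 224\right)^{2} = \left(\left(-6 + 1369\right) - 224\right)^{2} = \left(1363 - 224\right)^{2} = 1139^{2} = 1297321$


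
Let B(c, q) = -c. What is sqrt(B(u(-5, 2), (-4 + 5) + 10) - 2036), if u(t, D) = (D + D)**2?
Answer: 6*I*sqrt(57) ≈ 45.299*I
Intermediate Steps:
u(t, D) = 4*D**2 (u(t, D) = (2*D)**2 = 4*D**2)
sqrt(B(u(-5, 2), (-4 + 5) + 10) - 2036) = sqrt(-4*2**2 - 2036) = sqrt(-4*4 - 2036) = sqrt(-1*16 - 2036) = sqrt(-16 - 2036) = sqrt(-2052) = 6*I*sqrt(57)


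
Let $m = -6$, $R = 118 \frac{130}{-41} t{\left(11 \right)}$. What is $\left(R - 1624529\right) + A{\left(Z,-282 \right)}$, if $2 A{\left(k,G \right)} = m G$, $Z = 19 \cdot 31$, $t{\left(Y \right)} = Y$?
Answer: $- \frac{66739743}{41} \approx -1.6278 \cdot 10^{6}$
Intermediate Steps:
$R = - \frac{168740}{41}$ ($R = 118 \frac{130}{-41} \cdot 11 = 118 \cdot 130 \left(- \frac{1}{41}\right) 11 = 118 \left(- \frac{130}{41}\right) 11 = \left(- \frac{15340}{41}\right) 11 = - \frac{168740}{41} \approx -4115.6$)
$Z = 589$
$A{\left(k,G \right)} = - 3 G$ ($A{\left(k,G \right)} = \frac{\left(-6\right) G}{2} = - 3 G$)
$\left(R - 1624529\right) + A{\left(Z,-282 \right)} = \left(- \frac{168740}{41} - 1624529\right) - -846 = - \frac{66774429}{41} + 846 = - \frac{66739743}{41}$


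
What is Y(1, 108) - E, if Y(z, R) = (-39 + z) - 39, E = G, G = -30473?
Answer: 30396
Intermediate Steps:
E = -30473
Y(z, R) = -78 + z
Y(1, 108) - E = (-78 + 1) - 1*(-30473) = -77 + 30473 = 30396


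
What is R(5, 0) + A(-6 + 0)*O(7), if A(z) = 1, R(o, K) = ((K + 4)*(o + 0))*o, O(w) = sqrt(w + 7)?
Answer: 100 + sqrt(14) ≈ 103.74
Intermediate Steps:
O(w) = sqrt(7 + w)
R(o, K) = o**2*(4 + K) (R(o, K) = ((4 + K)*o)*o = (o*(4 + K))*o = o**2*(4 + K))
R(5, 0) + A(-6 + 0)*O(7) = 5**2*(4 + 0) + 1*sqrt(7 + 7) = 25*4 + 1*sqrt(14) = 100 + sqrt(14)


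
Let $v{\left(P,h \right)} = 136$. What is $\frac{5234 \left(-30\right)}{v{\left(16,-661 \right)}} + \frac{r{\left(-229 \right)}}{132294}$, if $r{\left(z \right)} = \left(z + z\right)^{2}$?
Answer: $- \frac{152531441}{132294} \approx -1153.0$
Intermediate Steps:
$r{\left(z \right)} = 4 z^{2}$ ($r{\left(z \right)} = \left(2 z\right)^{2} = 4 z^{2}$)
$\frac{5234 \left(-30\right)}{v{\left(16,-661 \right)}} + \frac{r{\left(-229 \right)}}{132294} = \frac{5234 \left(-30\right)}{136} + \frac{4 \left(-229\right)^{2}}{132294} = \left(-157020\right) \frac{1}{136} + 4 \cdot 52441 \cdot \frac{1}{132294} = - \frac{39255}{34} + 209764 \cdot \frac{1}{132294} = - \frac{39255}{34} + \frac{104882}{66147} = - \frac{152531441}{132294}$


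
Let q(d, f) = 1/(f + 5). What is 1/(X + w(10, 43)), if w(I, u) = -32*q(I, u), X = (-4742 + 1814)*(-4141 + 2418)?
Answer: 3/15134830 ≈ 1.9822e-7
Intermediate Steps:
X = 5044944 (X = -2928*(-1723) = 5044944)
q(d, f) = 1/(5 + f)
w(I, u) = -32/(5 + u)
1/(X + w(10, 43)) = 1/(5044944 - 32/(5 + 43)) = 1/(5044944 - 32/48) = 1/(5044944 - 32*1/48) = 1/(5044944 - ⅔) = 1/(15134830/3) = 3/15134830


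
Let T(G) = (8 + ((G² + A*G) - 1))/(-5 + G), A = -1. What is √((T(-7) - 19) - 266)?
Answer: 3*I*√129/2 ≈ 17.037*I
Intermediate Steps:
T(G) = (7 + G² - G)/(-5 + G) (T(G) = (8 + ((G² - G) - 1))/(-5 + G) = (8 + (-1 + G² - G))/(-5 + G) = (7 + G² - G)/(-5 + G))
√((T(-7) - 19) - 266) = √(((7 + (-7)² - 1*(-7))/(-5 - 7) - 19) - 266) = √(((7 + 49 + 7)/(-12) - 19) - 266) = √((-1/12*63 - 19) - 266) = √((-21/4 - 19) - 266) = √(-97/4 - 266) = √(-1161/4) = 3*I*√129/2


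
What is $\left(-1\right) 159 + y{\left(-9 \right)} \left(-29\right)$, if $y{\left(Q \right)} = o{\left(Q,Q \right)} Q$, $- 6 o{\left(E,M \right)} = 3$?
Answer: $- \frac{579}{2} \approx -289.5$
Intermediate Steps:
$o{\left(E,M \right)} = - \frac{1}{2}$ ($o{\left(E,M \right)} = \left(- \frac{1}{6}\right) 3 = - \frac{1}{2}$)
$y{\left(Q \right)} = - \frac{Q}{2}$
$\left(-1\right) 159 + y{\left(-9 \right)} \left(-29\right) = \left(-1\right) 159 + \left(- \frac{1}{2}\right) \left(-9\right) \left(-29\right) = -159 + \frac{9}{2} \left(-29\right) = -159 - \frac{261}{2} = - \frac{579}{2}$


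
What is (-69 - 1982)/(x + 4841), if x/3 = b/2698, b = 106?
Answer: -2766799/6530668 ≈ -0.42366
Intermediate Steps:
x = 159/1349 (x = 3*(106/2698) = 3*(106*(1/2698)) = 3*(53/1349) = 159/1349 ≈ 0.11787)
(-69 - 1982)/(x + 4841) = (-69 - 1982)/(159/1349 + 4841) = -2051/6530668/1349 = -2051*1349/6530668 = -2766799/6530668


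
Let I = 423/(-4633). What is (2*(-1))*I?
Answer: 846/4633 ≈ 0.18260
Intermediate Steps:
I = -423/4633 (I = 423*(-1/4633) = -423/4633 ≈ -0.091302)
(2*(-1))*I = (2*(-1))*(-423/4633) = -2*(-423/4633) = 846/4633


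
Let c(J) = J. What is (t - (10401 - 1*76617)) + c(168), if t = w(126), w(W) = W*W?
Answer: 82260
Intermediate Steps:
w(W) = W²
t = 15876 (t = 126² = 15876)
(t - (10401 - 1*76617)) + c(168) = (15876 - (10401 - 1*76617)) + 168 = (15876 - (10401 - 76617)) + 168 = (15876 - 1*(-66216)) + 168 = (15876 + 66216) + 168 = 82092 + 168 = 82260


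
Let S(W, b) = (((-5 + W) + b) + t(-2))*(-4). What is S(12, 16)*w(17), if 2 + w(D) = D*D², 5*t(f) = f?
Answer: -2219772/5 ≈ -4.4395e+5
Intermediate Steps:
t(f) = f/5
w(D) = -2 + D³ (w(D) = -2 + D*D² = -2 + D³)
S(W, b) = 108/5 - 4*W - 4*b (S(W, b) = (((-5 + W) + b) + (⅕)*(-2))*(-4) = ((-5 + W + b) - ⅖)*(-4) = (-27/5 + W + b)*(-4) = 108/5 - 4*W - 4*b)
S(12, 16)*w(17) = (108/5 - 4*12 - 4*16)*(-2 + 17³) = (108/5 - 48 - 64)*(-2 + 4913) = -452/5*4911 = -2219772/5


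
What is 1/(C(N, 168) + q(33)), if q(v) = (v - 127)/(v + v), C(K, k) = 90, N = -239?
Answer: 33/2923 ≈ 0.011290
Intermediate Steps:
q(v) = (-127 + v)/(2*v) (q(v) = (-127 + v)/((2*v)) = (-127 + v)*(1/(2*v)) = (-127 + v)/(2*v))
1/(C(N, 168) + q(33)) = 1/(90 + (½)*(-127 + 33)/33) = 1/(90 + (½)*(1/33)*(-94)) = 1/(90 - 47/33) = 1/(2923/33) = 33/2923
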